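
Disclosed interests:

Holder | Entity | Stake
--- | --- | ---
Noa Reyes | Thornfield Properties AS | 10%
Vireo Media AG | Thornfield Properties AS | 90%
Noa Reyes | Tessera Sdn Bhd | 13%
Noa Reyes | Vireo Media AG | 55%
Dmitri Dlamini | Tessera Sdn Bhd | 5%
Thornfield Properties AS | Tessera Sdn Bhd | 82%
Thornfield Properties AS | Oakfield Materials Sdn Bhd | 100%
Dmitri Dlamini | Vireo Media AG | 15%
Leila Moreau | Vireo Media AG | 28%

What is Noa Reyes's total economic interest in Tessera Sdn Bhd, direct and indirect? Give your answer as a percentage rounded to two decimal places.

61.79%

Noa reaches Tessera along 3 paths.
Direct stake: 13% = 13%.
Via Vireo → Thornfield: 55% × 90% × 82% = 40.59%.
Via Thornfield: 10% × 82% = 8.2%.
Total: 13% + 40.59% + 8.2% = 61.79%.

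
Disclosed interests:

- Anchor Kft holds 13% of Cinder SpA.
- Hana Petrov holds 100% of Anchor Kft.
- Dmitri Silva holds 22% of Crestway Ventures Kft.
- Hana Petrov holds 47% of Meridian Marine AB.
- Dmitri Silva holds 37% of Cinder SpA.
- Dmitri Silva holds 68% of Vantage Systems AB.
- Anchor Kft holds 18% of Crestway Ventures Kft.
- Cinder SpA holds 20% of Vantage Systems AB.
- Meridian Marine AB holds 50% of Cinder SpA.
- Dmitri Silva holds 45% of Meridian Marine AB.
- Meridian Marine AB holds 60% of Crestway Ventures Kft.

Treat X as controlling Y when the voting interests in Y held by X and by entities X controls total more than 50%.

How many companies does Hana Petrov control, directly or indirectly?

1

Hana holds 100% of Anchor, so Hana controls Anchor.
No other company's threshold is met.
Hana controls 1 company.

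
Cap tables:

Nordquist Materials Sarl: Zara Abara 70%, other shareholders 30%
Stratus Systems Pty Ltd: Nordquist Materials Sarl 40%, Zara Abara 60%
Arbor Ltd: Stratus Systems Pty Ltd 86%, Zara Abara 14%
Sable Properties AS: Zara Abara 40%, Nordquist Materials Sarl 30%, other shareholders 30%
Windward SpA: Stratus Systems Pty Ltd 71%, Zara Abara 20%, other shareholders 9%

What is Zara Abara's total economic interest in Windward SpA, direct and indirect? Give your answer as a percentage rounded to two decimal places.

Zara reaches Windward along 3 paths.
Via Nordquist → Stratus: 70% × 40% × 71% = 19.88%.
Via Stratus: 60% × 71% = 42.6%.
Direct stake: 20% = 20%.
Total: 19.88% + 42.6% + 20% = 82.48%.

82.48%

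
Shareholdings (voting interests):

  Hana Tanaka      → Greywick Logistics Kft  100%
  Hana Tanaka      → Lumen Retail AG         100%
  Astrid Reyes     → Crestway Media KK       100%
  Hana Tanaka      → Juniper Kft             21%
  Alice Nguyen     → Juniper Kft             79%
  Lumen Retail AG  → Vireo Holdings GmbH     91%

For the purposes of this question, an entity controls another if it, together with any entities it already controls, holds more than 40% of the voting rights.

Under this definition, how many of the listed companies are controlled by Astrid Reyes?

Astrid holds 100% of Crestway, so Astrid controls Crestway.
No other company's threshold is met.
Astrid controls 1 company.

1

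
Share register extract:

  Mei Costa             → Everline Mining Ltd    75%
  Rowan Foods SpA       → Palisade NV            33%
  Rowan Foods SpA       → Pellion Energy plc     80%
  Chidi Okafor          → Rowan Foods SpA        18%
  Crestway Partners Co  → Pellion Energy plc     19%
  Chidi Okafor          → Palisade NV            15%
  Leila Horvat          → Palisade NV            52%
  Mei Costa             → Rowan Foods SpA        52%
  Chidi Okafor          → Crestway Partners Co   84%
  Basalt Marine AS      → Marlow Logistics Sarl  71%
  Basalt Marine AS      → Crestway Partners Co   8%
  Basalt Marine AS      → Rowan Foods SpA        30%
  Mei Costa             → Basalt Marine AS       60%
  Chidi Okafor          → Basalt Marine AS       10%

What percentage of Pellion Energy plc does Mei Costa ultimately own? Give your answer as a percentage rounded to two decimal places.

Mei reaches Pellion along 3 paths.
Via Basalt → Crestway: 60% × 8% × 19% = 0.912%.
Via Basalt → Rowan: 60% × 30% × 80% = 14.4%.
Via Rowan: 52% × 80% = 41.6%.
Total: 0.912% + 14.4% + 41.6% = 56.912%.
Rounded: 56.91%.

56.91%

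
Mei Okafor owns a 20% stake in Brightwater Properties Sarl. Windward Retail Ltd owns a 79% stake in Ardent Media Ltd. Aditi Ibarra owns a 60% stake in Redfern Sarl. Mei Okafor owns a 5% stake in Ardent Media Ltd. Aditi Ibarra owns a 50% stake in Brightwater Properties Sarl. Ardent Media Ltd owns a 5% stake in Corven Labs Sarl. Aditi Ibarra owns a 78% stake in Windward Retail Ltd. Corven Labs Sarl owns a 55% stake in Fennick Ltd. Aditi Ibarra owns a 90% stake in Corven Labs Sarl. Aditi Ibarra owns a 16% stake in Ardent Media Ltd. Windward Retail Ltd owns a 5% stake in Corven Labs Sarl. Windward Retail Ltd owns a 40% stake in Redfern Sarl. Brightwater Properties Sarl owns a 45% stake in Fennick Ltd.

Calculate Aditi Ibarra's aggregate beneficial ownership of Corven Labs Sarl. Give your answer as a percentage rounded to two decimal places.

97.78%

Aditi reaches Corven along 4 paths.
Direct stake: 90% = 90%.
Via Ardent: 16% × 5% = 0.8%.
Via Windward → Ardent: 78% × 79% × 5% = 3.081%.
Via Windward: 78% × 5% = 3.9%.
Total: 90% + 0.8% + 3.081% + 3.9% = 97.781%.
Rounded: 97.78%.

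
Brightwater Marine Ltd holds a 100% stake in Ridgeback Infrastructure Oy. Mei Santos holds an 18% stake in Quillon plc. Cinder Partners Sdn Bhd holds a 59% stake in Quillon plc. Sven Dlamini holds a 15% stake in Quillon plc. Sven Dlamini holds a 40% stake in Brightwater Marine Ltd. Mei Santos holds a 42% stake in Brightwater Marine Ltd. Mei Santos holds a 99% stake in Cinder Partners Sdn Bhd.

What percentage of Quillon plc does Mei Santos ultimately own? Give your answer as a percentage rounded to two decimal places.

76.41%

Mei reaches Quillon along 2 paths.
Via Cinder: 99% × 59% = 58.41%.
Direct stake: 18% = 18%.
Total: 58.41% + 18% = 76.41%.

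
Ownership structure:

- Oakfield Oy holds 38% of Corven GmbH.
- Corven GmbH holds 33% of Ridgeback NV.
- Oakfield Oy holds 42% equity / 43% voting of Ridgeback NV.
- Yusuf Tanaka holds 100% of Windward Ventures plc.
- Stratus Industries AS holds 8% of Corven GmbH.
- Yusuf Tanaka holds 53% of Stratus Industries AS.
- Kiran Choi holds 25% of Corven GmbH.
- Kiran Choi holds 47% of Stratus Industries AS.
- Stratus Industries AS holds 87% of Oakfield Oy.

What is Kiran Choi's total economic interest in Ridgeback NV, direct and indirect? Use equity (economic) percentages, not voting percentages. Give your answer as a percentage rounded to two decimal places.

Kiran reaches Ridgeback along 4 paths.
Via Stratus → Corven: 47% × 8% × 33% = 1.2408%.
Via Stratus → Oakfield → Corven: 47% × 87% × 38% × 33% = 5.127606%.
Via Corven: 25% × 33% = 8.25%.
Via Stratus → Oakfield: 47% × 87% × 42% = 17.1738%.
Total: 1.2408% + 5.127606% + 8.25% + 17.1738% = 31.792206%.
Rounded: 31.79%.

31.79%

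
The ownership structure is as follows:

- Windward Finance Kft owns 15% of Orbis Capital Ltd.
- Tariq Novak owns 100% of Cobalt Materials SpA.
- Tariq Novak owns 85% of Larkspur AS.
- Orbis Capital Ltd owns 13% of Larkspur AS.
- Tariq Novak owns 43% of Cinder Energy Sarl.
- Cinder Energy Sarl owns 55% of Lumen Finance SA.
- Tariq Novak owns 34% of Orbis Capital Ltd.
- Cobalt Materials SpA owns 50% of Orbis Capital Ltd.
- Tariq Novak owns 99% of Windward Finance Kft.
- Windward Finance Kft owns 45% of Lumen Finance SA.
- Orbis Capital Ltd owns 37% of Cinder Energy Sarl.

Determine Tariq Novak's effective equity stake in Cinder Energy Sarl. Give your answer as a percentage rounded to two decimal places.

79.57%

Tariq reaches Cinder along 4 paths.
Via Windward → Orbis: 99% × 15% × 37% = 5.4945%.
Via Cobalt → Orbis: 100% × 50% × 37% = 18.5%.
Via Orbis: 34% × 37% = 12.58%.
Direct stake: 43% = 43%.
Total: 5.4945% + 18.5% + 12.58% + 43% = 79.5745%.
Rounded: 79.57%.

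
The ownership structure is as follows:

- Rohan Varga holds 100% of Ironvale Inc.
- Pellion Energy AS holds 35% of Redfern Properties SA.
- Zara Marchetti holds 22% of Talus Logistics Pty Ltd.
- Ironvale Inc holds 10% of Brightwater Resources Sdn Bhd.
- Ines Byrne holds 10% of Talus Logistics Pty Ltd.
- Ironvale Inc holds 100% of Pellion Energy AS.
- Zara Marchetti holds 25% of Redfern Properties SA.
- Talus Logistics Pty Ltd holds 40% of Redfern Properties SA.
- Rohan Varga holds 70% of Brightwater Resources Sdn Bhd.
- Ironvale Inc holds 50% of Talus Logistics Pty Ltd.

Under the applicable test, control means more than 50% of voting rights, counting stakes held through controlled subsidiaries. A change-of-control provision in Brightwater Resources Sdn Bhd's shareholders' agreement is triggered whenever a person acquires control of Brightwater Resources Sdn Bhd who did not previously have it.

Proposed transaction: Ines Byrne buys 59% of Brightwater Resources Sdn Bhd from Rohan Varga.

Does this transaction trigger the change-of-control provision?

Yes

The purchase adds only to Ines's holdings (Rohan's stake shrinks), so Ines is the only person who could newly come to control Brightwater.
Ines's largest direct stake is 10% in Talus, which does not meet the threshold, so Ines controls no company.
Neither Ines nor any entity Ines controls holds any voting interest in Brightwater.
So before the transaction, Ines does not control Brightwater.
After the purchase, Ines holds 59% of Brightwater directly, and Rohan's stake falls to 11%.
Ines holds 59% of Brightwater, so Ines controls Brightwater.
Ines did not control Brightwater before and does after, so the clause is triggered.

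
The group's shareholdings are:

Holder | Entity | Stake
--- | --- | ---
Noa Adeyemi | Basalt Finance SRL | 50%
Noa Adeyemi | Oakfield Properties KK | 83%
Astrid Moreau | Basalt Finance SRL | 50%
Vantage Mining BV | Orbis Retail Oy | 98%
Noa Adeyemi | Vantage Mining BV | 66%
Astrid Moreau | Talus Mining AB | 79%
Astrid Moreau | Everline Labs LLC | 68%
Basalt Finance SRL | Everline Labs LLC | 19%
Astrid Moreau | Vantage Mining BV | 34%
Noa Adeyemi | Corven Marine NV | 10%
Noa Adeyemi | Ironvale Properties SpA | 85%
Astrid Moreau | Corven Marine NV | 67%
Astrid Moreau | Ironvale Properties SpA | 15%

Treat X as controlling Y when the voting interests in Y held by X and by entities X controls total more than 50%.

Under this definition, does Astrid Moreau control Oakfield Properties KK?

No

Astrid holds 67% of Corven, so Astrid controls Corven.
Astrid holds 79% of Talus, so Astrid controls Talus.
Astrid holds 68% of Everline, so Astrid controls Everline.
Neither Astrid nor any entity Astrid controls holds any voting interest in Oakfield.
So Astrid does not control Oakfield.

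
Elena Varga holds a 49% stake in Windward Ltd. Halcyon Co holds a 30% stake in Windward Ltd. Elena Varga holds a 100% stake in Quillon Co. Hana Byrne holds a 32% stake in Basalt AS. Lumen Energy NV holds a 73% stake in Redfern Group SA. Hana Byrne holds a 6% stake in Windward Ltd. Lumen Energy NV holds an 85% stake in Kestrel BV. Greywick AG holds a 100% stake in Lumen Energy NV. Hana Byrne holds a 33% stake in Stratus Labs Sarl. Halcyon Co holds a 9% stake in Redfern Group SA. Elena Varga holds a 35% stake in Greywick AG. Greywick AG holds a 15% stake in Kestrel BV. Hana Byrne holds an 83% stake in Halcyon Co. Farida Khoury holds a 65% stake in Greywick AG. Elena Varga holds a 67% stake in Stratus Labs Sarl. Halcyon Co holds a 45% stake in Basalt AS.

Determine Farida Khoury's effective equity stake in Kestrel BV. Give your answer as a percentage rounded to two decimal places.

Farida reaches Kestrel along 2 paths.
Via Greywick: 65% × 15% = 9.75%.
Via Greywick → Lumen: 65% × 100% × 85% = 55.25%.
Total: 9.75% + 55.25% = 65%.
Rounded: 65.00%.

65.00%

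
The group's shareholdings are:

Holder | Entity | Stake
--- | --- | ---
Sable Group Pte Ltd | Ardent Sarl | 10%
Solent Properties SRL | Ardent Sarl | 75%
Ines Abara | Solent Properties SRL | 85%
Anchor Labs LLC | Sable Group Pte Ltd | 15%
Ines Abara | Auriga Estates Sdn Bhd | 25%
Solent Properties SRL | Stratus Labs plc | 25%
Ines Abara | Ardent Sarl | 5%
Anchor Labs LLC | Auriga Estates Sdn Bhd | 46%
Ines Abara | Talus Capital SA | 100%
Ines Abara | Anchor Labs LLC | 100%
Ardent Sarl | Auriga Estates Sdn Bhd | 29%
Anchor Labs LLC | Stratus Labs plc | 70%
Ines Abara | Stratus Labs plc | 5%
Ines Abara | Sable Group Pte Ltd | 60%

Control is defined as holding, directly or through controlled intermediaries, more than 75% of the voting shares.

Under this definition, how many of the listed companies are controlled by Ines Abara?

6

Ines holds 85% of Solent, so Ines controls Solent.
Ines holds 100% of Anchor, so Ines controls Anchor.
Anchor and Solent and Ines together hold 70% + 25% + 5% = 100% of Stratus, so Ines controls Stratus.
Ines holds 100% of Talus, so Ines controls Talus.
Solent and Ines together hold 75% + 5% = 80% of Ardent, so Ines controls Ardent.
Ardent and Ines and Anchor together hold 29% + 25% + 46% = 100% of Auriga, so Ines controls Auriga.
No other company's threshold is met.
Ines controls 6 companies.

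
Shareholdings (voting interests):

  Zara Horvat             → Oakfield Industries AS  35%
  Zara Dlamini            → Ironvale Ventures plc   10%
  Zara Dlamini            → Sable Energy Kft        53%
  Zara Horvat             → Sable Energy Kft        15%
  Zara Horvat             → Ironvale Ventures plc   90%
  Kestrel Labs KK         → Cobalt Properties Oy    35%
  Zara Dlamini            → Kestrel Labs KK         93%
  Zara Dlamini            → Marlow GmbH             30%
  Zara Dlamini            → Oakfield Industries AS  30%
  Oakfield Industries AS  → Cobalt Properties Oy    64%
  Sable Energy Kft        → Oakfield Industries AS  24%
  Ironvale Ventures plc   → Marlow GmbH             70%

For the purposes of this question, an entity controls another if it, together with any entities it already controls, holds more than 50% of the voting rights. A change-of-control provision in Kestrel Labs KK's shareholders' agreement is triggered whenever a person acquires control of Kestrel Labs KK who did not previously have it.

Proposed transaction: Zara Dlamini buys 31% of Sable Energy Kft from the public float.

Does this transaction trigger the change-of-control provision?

The purchase changes only Zara Dlamini's holdings, so Zara Dlamini is the only person who could newly come to control Kestrel.
Zara Dlamini holds 93% of Kestrel, so Zara Dlamini controls Kestrel.
So Zara Dlamini already controls Kestrel before the transaction.
After the purchase, Zara Dlamini's direct stake in Sable rises to 53% + 31% = 84%.
Zara Dlamini controlled Kestrel already, so this is not a new person acquiring control; every other person's position is unchanged or reduced.
No new person acquires control, so the clause is not triggered.

No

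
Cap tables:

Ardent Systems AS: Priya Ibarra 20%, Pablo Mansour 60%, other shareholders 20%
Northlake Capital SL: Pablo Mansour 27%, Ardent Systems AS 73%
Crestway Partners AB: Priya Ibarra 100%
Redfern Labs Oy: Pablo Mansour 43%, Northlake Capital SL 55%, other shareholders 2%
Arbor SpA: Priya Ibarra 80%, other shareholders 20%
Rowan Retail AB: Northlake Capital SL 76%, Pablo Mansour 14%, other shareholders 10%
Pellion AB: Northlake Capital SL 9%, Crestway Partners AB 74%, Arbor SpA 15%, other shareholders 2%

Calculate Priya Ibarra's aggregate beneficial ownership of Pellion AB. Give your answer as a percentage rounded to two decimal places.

Priya reaches Pellion along 3 paths.
Via Ardent → Northlake: 20% × 73% × 9% = 1.314%.
Via Crestway: 100% × 74% = 74%.
Via Arbor: 80% × 15% = 12%.
Total: 1.314% + 74% + 12% = 87.314%.
Rounded: 87.31%.

87.31%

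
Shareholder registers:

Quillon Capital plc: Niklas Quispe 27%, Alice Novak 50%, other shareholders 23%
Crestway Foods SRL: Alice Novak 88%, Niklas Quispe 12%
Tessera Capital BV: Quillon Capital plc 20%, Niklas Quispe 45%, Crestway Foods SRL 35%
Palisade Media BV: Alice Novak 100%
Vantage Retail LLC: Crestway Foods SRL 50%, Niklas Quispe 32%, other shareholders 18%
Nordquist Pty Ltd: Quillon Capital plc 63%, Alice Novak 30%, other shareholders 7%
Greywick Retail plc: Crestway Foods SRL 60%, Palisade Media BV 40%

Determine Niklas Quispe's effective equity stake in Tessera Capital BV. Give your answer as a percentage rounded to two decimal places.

54.60%

Niklas reaches Tessera along 3 paths.
Via Quillon: 27% × 20% = 5.4%.
Direct stake: 45% = 45%.
Via Crestway: 12% × 35% = 4.2%.
Total: 5.4% + 45% + 4.2% = 54.6%.
Rounded: 54.60%.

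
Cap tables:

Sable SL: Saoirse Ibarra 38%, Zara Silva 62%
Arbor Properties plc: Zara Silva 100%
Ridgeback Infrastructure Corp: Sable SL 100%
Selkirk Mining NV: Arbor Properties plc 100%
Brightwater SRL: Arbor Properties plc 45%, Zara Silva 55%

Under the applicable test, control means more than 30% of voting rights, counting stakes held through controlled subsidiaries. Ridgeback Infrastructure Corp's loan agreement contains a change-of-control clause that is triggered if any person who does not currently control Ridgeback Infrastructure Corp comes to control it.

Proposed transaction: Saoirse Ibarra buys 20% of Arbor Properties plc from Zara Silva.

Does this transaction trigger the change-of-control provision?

No

The purchase adds only to Saoirse's holdings (Zara's stake shrinks), so Saoirse is the only person who could newly come to control Ridgeback.
Saoirse holds 38% of Sable, so Saoirse controls Sable.
Sable holds 100% of Ridgeback, so Saoirse controls Ridgeback.
So Saoirse already controls Ridgeback before the transaction.
After the purchase, Saoirse holds 20% of Arbor directly, and Zara's stake falls to 80%.
Saoirse controlled Ridgeback already, so this is not a new person acquiring control; every other person's position is unchanged or reduced.
No new person acquires control, so the clause is not triggered.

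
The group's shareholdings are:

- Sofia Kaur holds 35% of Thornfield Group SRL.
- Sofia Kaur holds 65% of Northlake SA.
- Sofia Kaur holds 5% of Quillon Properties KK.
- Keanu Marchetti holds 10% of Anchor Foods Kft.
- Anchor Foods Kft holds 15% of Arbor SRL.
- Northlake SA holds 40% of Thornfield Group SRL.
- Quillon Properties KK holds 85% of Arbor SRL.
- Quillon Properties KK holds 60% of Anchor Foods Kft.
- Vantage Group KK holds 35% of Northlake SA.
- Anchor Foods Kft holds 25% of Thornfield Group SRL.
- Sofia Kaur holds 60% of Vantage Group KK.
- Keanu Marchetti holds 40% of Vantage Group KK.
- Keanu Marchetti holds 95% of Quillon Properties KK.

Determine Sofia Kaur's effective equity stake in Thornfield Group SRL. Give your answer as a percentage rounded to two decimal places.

Sofia reaches Thornfield along 4 paths.
Via Quillon → Anchor: 5% × 60% × 25% = 0.75%.
Via Northlake: 65% × 40% = 26%.
Via Vantage → Northlake: 60% × 35% × 40% = 8.4%.
Direct stake: 35% = 35%.
Total: 0.75% + 26% + 8.4% + 35% = 70.15%.

70.15%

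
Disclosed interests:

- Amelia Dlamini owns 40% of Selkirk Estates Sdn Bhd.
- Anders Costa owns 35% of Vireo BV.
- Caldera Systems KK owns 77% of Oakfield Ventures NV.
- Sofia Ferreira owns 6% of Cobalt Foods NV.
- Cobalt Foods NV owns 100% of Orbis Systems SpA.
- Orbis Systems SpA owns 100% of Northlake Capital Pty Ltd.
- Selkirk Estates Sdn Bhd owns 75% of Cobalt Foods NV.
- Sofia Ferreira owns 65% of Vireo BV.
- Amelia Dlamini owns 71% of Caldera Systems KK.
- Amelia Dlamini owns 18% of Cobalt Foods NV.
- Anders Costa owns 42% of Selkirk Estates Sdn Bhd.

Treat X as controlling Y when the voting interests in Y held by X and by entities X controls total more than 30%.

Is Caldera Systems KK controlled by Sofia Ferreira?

No

Sofia holds 65% of Vireo, so Sofia controls Vireo.
Neither Sofia nor any entity Sofia controls holds any voting interest in Caldera.
So Sofia does not control Caldera.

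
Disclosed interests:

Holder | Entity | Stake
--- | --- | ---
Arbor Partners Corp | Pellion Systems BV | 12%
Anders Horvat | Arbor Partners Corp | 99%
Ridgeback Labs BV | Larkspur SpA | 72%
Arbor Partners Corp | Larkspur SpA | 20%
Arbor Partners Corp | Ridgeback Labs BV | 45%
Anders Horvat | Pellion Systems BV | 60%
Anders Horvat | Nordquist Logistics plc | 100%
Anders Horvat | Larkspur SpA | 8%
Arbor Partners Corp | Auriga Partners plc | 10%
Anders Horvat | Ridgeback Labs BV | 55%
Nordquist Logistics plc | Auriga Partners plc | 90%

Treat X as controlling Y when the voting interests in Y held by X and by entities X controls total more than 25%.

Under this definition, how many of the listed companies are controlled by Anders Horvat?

Anders holds 99% of Arbor, so Anders controls Arbor.
Anders and Arbor together hold 60% + 12% = 72% of Pellion, so Anders controls Pellion.
Arbor and Anders together hold 45% + 55% = 100% of Ridgeback, so Anders controls Ridgeback.
Anders holds 100% of Nordquist, so Anders controls Nordquist.
Anders and Arbor and Ridgeback together hold 8% + 20% + 72% = 100% of Larkspur, so Anders controls Larkspur.
Nordquist and Arbor together hold 90% + 10% = 100% of Auriga, so Anders controls Auriga.
Anders controls 6 companies.

6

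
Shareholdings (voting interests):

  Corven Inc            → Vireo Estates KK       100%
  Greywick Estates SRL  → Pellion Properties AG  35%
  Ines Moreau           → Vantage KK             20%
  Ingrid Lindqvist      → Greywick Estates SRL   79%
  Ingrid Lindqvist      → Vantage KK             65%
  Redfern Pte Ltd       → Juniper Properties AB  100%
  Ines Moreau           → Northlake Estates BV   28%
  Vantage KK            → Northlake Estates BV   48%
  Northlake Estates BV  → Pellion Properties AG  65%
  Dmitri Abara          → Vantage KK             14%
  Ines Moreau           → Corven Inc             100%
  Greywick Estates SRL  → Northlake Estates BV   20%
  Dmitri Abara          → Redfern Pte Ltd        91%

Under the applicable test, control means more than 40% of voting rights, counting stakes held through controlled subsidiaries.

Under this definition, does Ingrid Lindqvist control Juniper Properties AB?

Ingrid holds 65% of Vantage, so Ingrid controls Vantage.
Ingrid holds 79% of Greywick, so Ingrid controls Greywick.
Greywick and Vantage together hold 20% + 48% = 68% of Northlake, so Ingrid controls Northlake.
Greywick and Northlake together hold 35% + 65% = 100% of Pellion, so Ingrid controls Pellion.
Neither Ingrid nor any entity Ingrid controls holds any voting interest in Juniper.
So Ingrid does not control Juniper.

No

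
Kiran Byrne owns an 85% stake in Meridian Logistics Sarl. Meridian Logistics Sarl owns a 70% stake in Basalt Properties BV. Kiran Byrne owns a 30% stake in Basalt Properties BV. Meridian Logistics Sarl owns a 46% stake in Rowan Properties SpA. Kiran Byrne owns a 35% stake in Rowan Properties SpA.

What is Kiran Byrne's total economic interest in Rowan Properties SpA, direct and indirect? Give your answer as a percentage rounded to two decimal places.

Kiran reaches Rowan along 2 paths.
Via Meridian: 85% × 46% = 39.1%.
Direct stake: 35% = 35%.
Total: 39.1% + 35% = 74.1%.
Rounded: 74.10%.

74.10%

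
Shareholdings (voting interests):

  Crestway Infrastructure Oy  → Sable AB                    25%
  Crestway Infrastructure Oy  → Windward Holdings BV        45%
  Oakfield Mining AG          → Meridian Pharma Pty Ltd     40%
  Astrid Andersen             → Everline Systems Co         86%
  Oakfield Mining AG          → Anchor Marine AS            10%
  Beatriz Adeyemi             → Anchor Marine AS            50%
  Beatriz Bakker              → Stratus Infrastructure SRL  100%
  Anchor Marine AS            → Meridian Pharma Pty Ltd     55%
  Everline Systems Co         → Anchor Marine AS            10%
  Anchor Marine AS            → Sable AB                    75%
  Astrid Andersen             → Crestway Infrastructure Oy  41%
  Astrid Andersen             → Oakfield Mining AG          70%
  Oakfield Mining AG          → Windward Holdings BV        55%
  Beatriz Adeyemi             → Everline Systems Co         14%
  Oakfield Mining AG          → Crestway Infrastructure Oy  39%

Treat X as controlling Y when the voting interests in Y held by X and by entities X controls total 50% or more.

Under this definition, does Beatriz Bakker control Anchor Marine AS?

No

Beatriz Bakker holds 100% of Stratus, so Beatriz Bakker controls Stratus.
Neither Beatriz Bakker nor any entity Beatriz Bakker controls holds any voting interest in Anchor.
So Beatriz Bakker does not control Anchor.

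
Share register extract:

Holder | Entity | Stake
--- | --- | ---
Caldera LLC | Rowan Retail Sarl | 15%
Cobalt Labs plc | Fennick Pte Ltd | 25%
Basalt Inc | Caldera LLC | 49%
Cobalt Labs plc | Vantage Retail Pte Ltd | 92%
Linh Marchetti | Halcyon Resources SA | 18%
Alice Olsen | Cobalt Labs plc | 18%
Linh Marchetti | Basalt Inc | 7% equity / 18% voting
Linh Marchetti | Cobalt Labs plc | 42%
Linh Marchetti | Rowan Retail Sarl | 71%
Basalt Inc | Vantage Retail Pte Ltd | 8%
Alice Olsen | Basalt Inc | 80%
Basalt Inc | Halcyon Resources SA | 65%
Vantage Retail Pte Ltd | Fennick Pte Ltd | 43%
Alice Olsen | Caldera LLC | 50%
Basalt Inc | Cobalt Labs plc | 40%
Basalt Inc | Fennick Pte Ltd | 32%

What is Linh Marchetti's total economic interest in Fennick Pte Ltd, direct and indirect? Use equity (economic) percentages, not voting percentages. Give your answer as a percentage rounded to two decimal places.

Linh reaches Fennick along 6 paths.
Via Basalt → Vantage: 7% × 8% × 43% = 0.2408%.
Via Basalt → Cobalt → Vantage: 7% × 40% × 92% × 43% = 1.10768%.
Via Cobalt → Vantage: 42% × 92% × 43% = 16.6152%.
Via Basalt → Cobalt: 7% × 40% × 25% = 0.7%.
Via Cobalt: 42% × 25% = 10.5%.
Via Basalt: 7% × 32% = 2.24%.
Total: 0.2408% + 1.10768% + 16.6152% + 0.7% + 10.5% + 2.24% = 31.40368%.
Rounded: 31.40%.

31.40%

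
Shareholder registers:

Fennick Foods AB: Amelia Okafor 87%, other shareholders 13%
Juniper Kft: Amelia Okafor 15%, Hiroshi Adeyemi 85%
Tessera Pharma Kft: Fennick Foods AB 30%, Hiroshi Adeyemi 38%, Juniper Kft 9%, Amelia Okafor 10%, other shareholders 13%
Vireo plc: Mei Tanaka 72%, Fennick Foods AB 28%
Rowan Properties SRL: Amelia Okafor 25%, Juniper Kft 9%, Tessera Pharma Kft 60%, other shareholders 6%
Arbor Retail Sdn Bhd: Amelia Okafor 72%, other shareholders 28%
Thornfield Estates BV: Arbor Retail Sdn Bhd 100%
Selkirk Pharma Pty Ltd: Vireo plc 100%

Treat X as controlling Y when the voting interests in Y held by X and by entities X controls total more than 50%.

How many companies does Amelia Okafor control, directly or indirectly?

Amelia holds 87% of Fennick, so Amelia controls Fennick.
Amelia holds 72% of Arbor, so Amelia controls Arbor.
Arbor holds 100% of Thornfield, so Amelia controls Thornfield.
No other company's threshold is met.
Amelia controls 3 companies.

3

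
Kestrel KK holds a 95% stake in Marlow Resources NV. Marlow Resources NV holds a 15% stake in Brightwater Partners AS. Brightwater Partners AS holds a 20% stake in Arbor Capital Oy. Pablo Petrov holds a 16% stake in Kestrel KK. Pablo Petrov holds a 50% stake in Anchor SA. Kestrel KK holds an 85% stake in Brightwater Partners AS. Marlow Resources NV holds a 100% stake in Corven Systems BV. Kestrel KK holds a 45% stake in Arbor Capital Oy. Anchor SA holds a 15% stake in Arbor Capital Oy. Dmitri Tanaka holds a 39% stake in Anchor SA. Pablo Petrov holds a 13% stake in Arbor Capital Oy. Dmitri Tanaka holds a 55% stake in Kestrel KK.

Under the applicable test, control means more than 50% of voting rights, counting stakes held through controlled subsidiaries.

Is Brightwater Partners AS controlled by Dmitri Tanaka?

Dmitri holds 55% of Kestrel, so Dmitri controls Kestrel.
Kestrel holds 95% of Marlow, so Dmitri controls Marlow.
Marlow and Kestrel together hold 15% + 85% = 100% of Brightwater, so Dmitri controls Brightwater.

Yes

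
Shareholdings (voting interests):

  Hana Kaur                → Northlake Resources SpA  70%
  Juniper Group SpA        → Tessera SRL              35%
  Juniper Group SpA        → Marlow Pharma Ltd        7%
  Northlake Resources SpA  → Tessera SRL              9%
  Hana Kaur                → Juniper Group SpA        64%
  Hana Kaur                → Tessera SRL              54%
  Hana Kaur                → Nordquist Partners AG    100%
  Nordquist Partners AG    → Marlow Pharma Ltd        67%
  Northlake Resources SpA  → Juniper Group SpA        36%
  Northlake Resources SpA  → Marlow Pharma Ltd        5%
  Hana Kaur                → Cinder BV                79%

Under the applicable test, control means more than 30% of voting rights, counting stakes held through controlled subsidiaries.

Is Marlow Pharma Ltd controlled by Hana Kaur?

Hana holds 100% of Nordquist, so Hana controls Nordquist.
Hana holds 70% of Northlake, so Hana controls Northlake.
Hana and Northlake together hold 64% + 36% = 100% of Juniper, so Hana controls Juniper.
Nordquist and Juniper and Northlake together hold 67% + 7% + 5% = 79% of Marlow, so Hana controls Marlow.

Yes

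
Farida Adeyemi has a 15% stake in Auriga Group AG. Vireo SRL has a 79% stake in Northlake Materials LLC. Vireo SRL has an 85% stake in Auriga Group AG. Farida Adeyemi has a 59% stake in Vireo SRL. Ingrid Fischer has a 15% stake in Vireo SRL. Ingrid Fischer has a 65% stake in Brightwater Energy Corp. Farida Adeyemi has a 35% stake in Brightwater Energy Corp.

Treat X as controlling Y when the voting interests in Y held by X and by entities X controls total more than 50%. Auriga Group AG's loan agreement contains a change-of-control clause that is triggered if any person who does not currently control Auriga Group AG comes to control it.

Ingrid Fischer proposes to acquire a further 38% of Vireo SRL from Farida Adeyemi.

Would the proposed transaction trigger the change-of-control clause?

Yes

The purchase adds only to Ingrid's holdings (Farida's stake shrinks), so Ingrid is the only person who could newly come to control Auriga.
Ingrid holds 65% of Brightwater, so Ingrid controls Brightwater.
Neither Ingrid nor any entity Ingrid controls holds any voting interest in Auriga.
So before the transaction, Ingrid does not control Auriga.
After the purchase, Ingrid's direct stake in Vireo rises to 15% + 38% = 53%, and Farida's stake falls to 21%.
Ingrid holds 53% of Vireo, so Ingrid controls Vireo.
Vireo holds 85% of Auriga, so Ingrid controls Auriga.
Ingrid did not control Auriga before and does after, so the clause is triggered.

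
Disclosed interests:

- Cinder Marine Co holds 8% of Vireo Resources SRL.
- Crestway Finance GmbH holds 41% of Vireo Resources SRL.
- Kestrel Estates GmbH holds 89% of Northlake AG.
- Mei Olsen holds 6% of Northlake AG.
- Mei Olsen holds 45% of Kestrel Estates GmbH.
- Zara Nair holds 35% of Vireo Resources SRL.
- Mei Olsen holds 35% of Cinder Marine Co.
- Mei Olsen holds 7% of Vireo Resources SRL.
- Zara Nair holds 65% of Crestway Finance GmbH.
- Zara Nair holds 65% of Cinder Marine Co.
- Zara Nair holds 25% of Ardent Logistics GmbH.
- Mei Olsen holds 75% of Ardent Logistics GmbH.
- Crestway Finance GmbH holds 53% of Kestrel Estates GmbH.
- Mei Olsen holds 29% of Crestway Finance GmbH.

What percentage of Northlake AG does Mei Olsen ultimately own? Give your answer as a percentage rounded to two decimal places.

59.73%

Mei reaches Northlake along 3 paths.
Via Crestway → Kestrel: 29% × 53% × 89% = 13.6793%.
Via Kestrel: 45% × 89% = 40.05%.
Direct stake: 6% = 6%.
Total: 13.6793% + 40.05% + 6% = 59.7293%.
Rounded: 59.73%.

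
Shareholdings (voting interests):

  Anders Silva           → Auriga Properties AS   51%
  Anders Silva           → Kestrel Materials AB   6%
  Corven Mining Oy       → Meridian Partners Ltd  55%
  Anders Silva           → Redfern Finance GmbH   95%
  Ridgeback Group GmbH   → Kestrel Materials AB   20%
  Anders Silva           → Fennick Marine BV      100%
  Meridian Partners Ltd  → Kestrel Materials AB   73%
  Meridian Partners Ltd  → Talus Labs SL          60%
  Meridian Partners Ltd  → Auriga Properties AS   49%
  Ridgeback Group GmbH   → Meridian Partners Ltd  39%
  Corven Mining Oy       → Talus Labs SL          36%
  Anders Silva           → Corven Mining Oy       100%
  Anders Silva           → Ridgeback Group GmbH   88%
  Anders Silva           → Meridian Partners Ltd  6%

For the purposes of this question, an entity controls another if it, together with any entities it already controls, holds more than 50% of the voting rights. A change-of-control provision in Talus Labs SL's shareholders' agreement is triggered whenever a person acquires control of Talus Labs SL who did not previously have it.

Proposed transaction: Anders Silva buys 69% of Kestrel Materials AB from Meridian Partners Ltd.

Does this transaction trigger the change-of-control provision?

No

The purchase adds only to Anders's holdings (Meridian's stake shrinks), so Anders is the only person who could newly come to control Talus.
Anders holds 88% of Ridgeback, so Anders controls Ridgeback.
Anders holds 100% of Corven, so Anders controls Corven.
Ridgeback and Anders and Corven together hold 39% + 6% + 55% = 100% of Meridian, so Anders controls Meridian.
Corven and Meridian together hold 36% + 60% = 96% of Talus, so Anders controls Talus.
So Anders already controls Talus before the transaction.
After the purchase, Anders's direct stake in Kestrel rises to 6% + 69% = 75%, and Meridian's stake falls to 4%.
Anders controlled Talus already, so this is not a new person acquiring control; every other person's position is unchanged or reduced.
No new person acquires control, so the clause is not triggered.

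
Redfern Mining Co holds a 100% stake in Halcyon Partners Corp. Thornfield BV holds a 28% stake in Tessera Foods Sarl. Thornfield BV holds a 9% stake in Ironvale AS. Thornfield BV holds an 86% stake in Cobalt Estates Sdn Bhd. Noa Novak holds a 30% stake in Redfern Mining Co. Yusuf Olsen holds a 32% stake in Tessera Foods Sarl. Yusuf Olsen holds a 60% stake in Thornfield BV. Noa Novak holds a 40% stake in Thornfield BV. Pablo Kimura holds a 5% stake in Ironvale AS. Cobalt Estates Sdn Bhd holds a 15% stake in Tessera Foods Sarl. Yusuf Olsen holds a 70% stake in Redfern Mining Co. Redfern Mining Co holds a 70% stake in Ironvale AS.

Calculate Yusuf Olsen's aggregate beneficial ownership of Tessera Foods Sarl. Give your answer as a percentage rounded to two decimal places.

56.54%

Yusuf reaches Tessera along 3 paths.
Via Thornfield: 60% × 28% = 16.8%.
Direct stake: 32% = 32%.
Via Thornfield → Cobalt: 60% × 86% × 15% = 7.74%.
Total: 16.8% + 32% + 7.74% = 56.54%.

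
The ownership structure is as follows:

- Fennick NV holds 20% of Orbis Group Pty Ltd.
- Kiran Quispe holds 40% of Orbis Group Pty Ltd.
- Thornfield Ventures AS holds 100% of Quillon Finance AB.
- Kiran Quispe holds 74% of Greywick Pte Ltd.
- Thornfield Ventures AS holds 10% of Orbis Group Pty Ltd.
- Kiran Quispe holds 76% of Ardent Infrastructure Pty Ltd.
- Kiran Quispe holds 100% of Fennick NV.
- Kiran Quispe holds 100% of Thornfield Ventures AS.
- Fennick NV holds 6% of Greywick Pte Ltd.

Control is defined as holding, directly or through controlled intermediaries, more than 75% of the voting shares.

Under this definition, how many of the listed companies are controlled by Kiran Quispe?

5

Kiran holds 76% of Ardent, so Kiran controls Ardent.
Kiran holds 100% of Thornfield, so Kiran controls Thornfield.
Kiran holds 100% of Fennick, so Kiran controls Fennick.
Thornfield holds 100% of Quillon, so Kiran controls Quillon.
Kiran and Fennick together hold 74% + 6% = 80% of Greywick, so Kiran controls Greywick.
No other company's threshold is met.
Kiran controls 5 companies.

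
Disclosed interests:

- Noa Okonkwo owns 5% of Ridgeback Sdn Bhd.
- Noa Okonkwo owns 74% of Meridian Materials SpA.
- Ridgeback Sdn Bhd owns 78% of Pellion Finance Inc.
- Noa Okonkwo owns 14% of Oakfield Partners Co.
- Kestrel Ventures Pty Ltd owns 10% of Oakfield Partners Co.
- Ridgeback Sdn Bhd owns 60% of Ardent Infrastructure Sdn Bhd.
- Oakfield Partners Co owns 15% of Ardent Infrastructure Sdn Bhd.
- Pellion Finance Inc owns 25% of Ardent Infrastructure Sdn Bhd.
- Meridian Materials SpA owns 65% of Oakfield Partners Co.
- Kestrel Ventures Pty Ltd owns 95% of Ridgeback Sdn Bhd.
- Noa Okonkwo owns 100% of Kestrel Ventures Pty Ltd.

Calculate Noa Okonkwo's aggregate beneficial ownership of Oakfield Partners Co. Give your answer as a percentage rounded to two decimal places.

Noa reaches Oakfield along 3 paths.
Via Meridian: 74% × 65% = 48.1%.
Direct stake: 14% = 14%.
Via Kestrel: 100% × 10% = 10%.
Total: 48.1% + 14% + 10% = 72.1%.
Rounded: 72.10%.

72.10%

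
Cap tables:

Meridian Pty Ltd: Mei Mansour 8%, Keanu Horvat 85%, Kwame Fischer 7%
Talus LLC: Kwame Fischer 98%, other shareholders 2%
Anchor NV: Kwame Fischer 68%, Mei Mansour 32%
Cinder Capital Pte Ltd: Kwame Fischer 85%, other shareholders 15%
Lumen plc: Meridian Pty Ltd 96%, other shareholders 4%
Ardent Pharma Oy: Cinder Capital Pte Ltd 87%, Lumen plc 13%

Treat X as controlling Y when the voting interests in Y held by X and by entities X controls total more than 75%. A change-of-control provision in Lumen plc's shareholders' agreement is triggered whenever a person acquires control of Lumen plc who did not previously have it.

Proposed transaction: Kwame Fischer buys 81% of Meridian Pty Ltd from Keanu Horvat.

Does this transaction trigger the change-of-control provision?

The purchase adds only to Kwame's holdings (Keanu's stake shrinks), so Kwame is the only person who could newly come to control Lumen.
Kwame holds 98% of Talus, so Kwame controls Talus.
Kwame holds 85% of Cinder, so Kwame controls Cinder.
Cinder holds 87% of Ardent, so Kwame controls Ardent.
Neither Kwame nor any entity Kwame controls holds any voting interest in Lumen.
So before the transaction, Kwame does not control Lumen.
After the purchase, Kwame's direct stake in Meridian rises to 7% + 81% = 88%, and Keanu's stake falls to 4%.
Kwame holds 88% of Meridian, so Kwame controls Meridian.
Meridian holds 96% of Lumen, so Kwame controls Lumen.
Kwame did not control Lumen before and does after, so the clause is triggered.

Yes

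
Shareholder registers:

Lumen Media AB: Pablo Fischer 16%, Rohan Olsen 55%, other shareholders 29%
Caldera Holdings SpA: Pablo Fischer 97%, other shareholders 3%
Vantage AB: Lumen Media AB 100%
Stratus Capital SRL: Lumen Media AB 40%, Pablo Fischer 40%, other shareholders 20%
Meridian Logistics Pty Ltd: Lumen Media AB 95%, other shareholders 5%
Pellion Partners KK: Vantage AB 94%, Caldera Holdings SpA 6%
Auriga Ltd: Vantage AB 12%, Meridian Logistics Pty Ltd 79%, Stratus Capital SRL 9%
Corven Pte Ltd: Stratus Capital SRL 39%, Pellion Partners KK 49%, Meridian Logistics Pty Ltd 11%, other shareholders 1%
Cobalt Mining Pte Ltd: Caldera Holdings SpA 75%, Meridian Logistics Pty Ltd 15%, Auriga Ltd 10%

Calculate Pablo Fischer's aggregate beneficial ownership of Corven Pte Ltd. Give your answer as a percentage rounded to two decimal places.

29.99%

Pablo reaches Corven along 5 paths.
Via Lumen → Stratus: 16% × 40% × 39% = 2.496%.
Via Stratus: 40% × 39% = 15.6%.
Via Lumen → Vantage → Pellion: 16% × 100% × 94% × 49% = 7.3696%.
Via Caldera → Pellion: 97% × 6% × 49% = 2.8518%.
Via Lumen → Meridian: 16% × 95% × 11% = 1.672%.
Total: 2.496% + 15.6% + 7.3696% + 2.8518% + 1.672% = 29.9894%.
Rounded: 29.99%.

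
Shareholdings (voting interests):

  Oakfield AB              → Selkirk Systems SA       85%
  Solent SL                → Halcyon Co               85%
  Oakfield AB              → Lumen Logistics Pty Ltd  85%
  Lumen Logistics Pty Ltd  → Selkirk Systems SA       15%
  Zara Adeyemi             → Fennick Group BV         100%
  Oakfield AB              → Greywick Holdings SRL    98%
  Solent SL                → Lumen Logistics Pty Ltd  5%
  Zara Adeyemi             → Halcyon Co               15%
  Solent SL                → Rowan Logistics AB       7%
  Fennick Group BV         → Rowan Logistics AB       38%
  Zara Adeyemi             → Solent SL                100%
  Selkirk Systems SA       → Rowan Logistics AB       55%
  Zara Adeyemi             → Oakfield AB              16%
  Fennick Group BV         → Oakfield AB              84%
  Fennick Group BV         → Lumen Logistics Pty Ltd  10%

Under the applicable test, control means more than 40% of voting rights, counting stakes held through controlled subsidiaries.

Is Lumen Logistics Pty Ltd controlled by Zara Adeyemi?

Yes

Zara holds 100% of Fennick, so Zara controls Fennick.
Zara and Fennick together hold 16% + 84% = 100% of Oakfield, so Zara controls Oakfield.
Zara holds 100% of Solent, so Zara controls Solent.
Oakfield and Fennick and Solent together hold 85% + 10% + 5% = 100% of Lumen, so Zara controls Lumen.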